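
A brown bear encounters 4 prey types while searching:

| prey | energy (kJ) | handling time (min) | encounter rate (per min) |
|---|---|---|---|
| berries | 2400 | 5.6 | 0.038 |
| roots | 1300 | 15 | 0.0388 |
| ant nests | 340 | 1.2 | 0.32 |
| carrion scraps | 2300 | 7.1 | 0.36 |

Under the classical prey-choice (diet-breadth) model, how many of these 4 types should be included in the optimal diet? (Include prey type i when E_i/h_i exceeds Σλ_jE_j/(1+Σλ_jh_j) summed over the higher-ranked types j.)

3

E/h in descending order: berries 429, carrion scraps 324, ant nests 283, roots 86.7 kJ/min. The optimal diet is the largest prefix of this list for which every included type satisfies E_i/h_i > R on the types above it.
Rate on top 1: 75.2. carrion scraps: 324 > 75.2 → include.
Rate on top 2: 243.9. ant nests: 283 > 243.9 → include.
Rate on top 3: 247.5. roots: 86.7 < 247.5 → exclude; stop.
Optimal diet: berries, carrion scraps, ant nests — 3 of 4 types.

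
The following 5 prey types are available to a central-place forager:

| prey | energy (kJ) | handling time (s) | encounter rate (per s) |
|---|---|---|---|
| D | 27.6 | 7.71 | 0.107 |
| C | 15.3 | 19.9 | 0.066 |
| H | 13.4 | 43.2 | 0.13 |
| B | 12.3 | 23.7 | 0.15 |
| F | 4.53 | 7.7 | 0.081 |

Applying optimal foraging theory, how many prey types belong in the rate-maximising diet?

Rank by E/h (kJ/s): D 3.58, C 0.769, F 0.588, B 0.519, H 0.31. Include each in turn until the next type's E/h falls below the running intake rate.
Rate on top 1: 1.618. C: 0.769 < 1.618 → exclude; stop.
Optimal diet: D — 1 of 5 types.

1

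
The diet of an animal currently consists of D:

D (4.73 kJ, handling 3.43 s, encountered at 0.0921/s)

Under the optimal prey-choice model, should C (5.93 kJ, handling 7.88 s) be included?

Yes

Current rate: (0.0921×4.73)/(1 + 0.0921×3.43) = 0.3311 kJ/s.
C: E/h = 5.93/7.88 = 0.7525 kJ/s.
0.7525 > 0.3311, so adding C raises the average — include it.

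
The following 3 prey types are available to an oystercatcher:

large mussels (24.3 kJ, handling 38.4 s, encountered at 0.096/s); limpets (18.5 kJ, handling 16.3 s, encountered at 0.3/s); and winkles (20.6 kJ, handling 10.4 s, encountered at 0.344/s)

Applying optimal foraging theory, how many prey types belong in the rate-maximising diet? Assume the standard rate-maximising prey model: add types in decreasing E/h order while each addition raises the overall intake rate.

E/h in descending order: winkles 1.98, limpets 1.13, large mussels 0.633 kJ/s. The optimal diet is the largest prefix of this list for which every included type satisfies E_i/h_i > R on the types above it.
Rate on top 1: 1.548. limpets: 1.13 < 1.548 → exclude; stop.
Optimal diet: winkles — 1 of 3 types.

1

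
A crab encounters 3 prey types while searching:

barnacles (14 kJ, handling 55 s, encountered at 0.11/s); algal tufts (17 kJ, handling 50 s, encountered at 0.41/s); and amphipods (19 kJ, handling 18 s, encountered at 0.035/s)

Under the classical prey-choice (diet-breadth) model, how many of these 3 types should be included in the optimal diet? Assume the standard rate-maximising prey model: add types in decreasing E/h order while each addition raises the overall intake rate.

Profitabilities (E/h, kJ/s): amphipods 1.06, algal tufts 0.34, barnacles 0.255. Add prey in this order while the next type's profitability exceeds the intake rate on those already taken.
Rate on top 1: 0.408. algal tufts: 0.34 < 0.408 → exclude; stop.
Optimal diet: amphipods — 1 of 3 types.

1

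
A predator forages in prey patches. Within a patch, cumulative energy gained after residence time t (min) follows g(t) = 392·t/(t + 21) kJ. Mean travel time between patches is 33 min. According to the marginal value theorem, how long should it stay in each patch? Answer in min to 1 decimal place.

26.3 min

Optimal t* satisfies g'(t*) = g(t*)/(T + t*).
g'(t) = 392·21/(t + 21)². Setting 392·21/(t+21)² = 392t/[(t+21)(33+t)] gives 21(33+t) = t(t+21), so t² = 21×33 = 693.
t* = √693 = 26.32 min.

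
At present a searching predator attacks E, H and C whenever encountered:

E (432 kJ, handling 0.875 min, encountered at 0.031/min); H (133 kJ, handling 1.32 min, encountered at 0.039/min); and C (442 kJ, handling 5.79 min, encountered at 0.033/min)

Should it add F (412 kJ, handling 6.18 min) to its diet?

Yes

Intake rate on the current diet: R = (0.031×432 + 0.039×133 + 0.033×442) / (1 + 0.031×0.875 + 0.039×1.32 + 0.033×5.79) = 33.16/1.27 = 26.12 kJ/min.
Profitability of F: 412/6.18 = 66.67 kJ/min.
Since 66.67 > R, including F increases the long-run rate.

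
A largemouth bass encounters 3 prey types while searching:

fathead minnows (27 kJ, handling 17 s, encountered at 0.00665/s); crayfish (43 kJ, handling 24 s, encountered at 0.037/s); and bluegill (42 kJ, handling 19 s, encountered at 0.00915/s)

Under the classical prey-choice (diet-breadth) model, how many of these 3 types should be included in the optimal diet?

3

E/h in descending order: bluegill 2.21, crayfish 1.79, fathead minnows 1.59 kJ/s. The optimal diet is the largest prefix of this list for which every included type satisfies E_i/h_i > R on the types above it.
Rate on top 1: 0.3274. crayfish: 1.79 > 0.3274 → include.
Rate on top 2: 0.958. fathead minnows: 1.59 > 0.958 → include.
Optimal diet: bluegill, crayfish, fathead minnows — 3 of 3 types.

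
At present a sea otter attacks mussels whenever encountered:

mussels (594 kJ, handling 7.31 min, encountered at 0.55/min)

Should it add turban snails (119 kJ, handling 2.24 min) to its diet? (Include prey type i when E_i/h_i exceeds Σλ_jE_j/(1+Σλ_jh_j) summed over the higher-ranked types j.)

No

Current rate: (0.55×594)/(1 + 0.55×7.31) = 65.07 kJ/min.
turban snails: E/h = 119/2.24 = 53.12 kJ/min.
Since 53.12 < R, time spent handling turban snails is better spent searching.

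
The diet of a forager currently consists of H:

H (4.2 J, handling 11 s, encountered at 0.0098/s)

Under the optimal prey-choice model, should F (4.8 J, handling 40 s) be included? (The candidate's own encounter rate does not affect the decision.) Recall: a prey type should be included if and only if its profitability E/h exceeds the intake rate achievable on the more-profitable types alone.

Yes

On H alone, R = ΣλE/(1+Σλh) = 0.04116/1.108 = 0.03715 J/s.
F: E/h = 4.8/40 = 0.12 J/s.
Since 0.12 > R, including F increases the long-run rate.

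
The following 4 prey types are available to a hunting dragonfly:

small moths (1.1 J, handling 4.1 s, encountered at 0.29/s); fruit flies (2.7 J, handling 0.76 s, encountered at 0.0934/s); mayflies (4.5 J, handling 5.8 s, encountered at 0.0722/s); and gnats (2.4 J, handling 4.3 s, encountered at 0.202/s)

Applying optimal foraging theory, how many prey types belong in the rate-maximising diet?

Profitabilities (E/h, J/s): fruit flies 3.55, mayflies 0.776, gnats 0.558, small moths 0.268. Add prey in this order while the next type's profitability exceeds the intake rate on those already taken.
Rate on top 1: 0.2355. mayflies: 0.776 > 0.2355 → include.
Rate on top 2: 0.3874. gnats: 0.558 > 0.3874 → include.
Rate on top 3: 0.4503. small moths: 0.268 < 0.4503 → exclude; stop.
Optimal diet: fruit flies, mayflies, gnats — 3 of 4 types.

3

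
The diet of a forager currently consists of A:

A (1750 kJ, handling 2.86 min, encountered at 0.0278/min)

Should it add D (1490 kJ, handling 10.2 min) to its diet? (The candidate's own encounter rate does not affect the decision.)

Yes

Current rate: (0.0278×1750)/(1 + 0.0278×2.86) = 45.07 kJ/min.
Profitability of D: 1490/10.2 = 146.1 kJ/min.
Since 146.1 > R, including D increases the long-run rate.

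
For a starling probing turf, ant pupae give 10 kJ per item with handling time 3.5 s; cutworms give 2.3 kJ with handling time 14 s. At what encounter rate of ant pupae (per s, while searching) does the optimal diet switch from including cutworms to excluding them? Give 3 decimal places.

The zero-one rule: include cutworms iff E₂/h₂ > λE₁/(1+λh₁). Equality gives the switch point.
λE₁h₂ = E₂ + λE₂h₁ ⇒ λ = E₂/(E₁h₂ − E₂h₁) = 2.3/(140 − 8.05) = 0.01743 per s.

0.017 per s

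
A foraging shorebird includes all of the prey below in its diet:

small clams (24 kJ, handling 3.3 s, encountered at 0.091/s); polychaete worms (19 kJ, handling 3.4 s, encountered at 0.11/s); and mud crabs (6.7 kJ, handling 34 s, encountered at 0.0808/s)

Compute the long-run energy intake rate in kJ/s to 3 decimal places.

1.089 kJ/s

R = (0.091×24 + 0.11×19 + 0.0808×6.7) / (1 + 0.091×3.3 + 0.11×3.4 + 0.0808×34) = 4.815/4.421 = 1.089 kJ/s.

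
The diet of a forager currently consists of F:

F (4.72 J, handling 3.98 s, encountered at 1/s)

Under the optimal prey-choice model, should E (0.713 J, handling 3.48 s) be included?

No

Current rate: (1×4.72)/(1 + 1×3.98) = 0.9478 J/s.
Profitability of E: 0.713/3.48 = 0.2049 J/s.
Since 0.2049 < R, time spent handling E is better spent searching.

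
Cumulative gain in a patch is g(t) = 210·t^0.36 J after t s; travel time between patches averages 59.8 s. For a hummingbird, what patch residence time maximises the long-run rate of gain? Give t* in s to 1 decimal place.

33.6 s

Maximise g(t)/(T+t): set derivative to zero → g'(t)(T+t) = g(t).
g'(t) = 0.36·210·t^-0.64. Setting 0.36·210·t^-0.64 = 210·t^0.36/(59.8+t) gives 0.36(59.8+t) = t, so 0.64·t = 0.36×59.8.
t* = 0.36×59.8/0.64 = 33.64 s.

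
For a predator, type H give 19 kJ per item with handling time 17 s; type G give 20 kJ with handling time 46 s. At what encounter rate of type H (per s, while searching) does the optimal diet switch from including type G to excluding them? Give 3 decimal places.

0.037 per s

The zero-one rule: include type G iff E₂/h₂ > λE₁/(1+λh₁). Equality gives the switch point.
λE₁h₂ = E₂ + λE₂h₁ ⇒ λ = E₂/(E₁h₂ − E₂h₁) = 20/(874 − 340) = 0.03745 per s.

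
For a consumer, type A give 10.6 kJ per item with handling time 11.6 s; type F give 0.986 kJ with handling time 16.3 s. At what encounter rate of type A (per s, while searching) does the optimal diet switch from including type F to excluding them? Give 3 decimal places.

0.006 per s

At the threshold, the rate on type A alone equals the profitability of type F: λ·10.6/(1 + λ·11.6) = 0.986/16.3 = 0.06049.
Rearranging, λ(10.6 − 0.06049×11.6) = 0.06049, so λ = 0.06049/9.898 = 0.006111 per s.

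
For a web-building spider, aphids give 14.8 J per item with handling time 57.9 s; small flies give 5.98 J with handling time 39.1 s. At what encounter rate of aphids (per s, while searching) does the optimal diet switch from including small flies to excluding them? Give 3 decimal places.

At the threshold, the rate on aphids alone equals the profitability of small flies: λ·14.8/(1 + λ·57.9) = 5.98/39.1 = 0.1529.
Rearranging, λ(14.8 − 0.1529×57.9) = 0.1529, so λ = 0.1529/5.945 = 0.02573 per s.

0.026 per s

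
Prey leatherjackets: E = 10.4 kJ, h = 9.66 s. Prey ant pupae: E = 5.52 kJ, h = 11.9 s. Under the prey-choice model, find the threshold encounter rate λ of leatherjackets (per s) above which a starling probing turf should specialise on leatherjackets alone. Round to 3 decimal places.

0.078 per s

At the threshold, the rate on leatherjackets alone equals the profitability of ant pupae: λ·10.4/(1 + λ·9.66) = 5.52/11.9 = 0.4639.
Rearranging, λ(10.4 − 0.4639×9.66) = 0.4639, so λ = 0.4639/5.919 = 0.07837 per s.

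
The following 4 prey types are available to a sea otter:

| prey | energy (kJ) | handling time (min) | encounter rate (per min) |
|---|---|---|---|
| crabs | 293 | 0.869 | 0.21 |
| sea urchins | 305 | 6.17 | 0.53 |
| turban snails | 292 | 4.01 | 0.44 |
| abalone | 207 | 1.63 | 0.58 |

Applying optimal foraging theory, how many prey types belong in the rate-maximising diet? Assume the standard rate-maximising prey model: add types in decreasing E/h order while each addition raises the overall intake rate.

Profitabilities (E/h, kJ/min): crabs 337, abalone 127, turban snails 72.8, sea urchins 49.4. Add prey in this order while the next type's profitability exceeds the intake rate on those already taken.
Rate on top 1: 52.03. abalone: 127 > 52.03 → include.
Rate on top 2: 85.34. turban snails: 72.8 < 85.34 → exclude; stop.
Optimal diet: crabs, abalone — 2 of 4 types.

2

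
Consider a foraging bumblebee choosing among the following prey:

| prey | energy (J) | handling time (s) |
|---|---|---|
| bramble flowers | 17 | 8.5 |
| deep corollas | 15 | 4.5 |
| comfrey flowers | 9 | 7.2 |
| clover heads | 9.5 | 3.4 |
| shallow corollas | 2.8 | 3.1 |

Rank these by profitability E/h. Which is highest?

In descending order of E/h:
deep corollas: 15/4.5 = 3.33 J/s
clover heads: 9.5/3.4 = 2.79 J/s
bramble flowers: 17/8.5 = 2 J/s
comfrey flowers: 9/7.2 = 1.25 J/s
shallow corollas: 2.8/3.1 = 0.903 J/s

deep corollas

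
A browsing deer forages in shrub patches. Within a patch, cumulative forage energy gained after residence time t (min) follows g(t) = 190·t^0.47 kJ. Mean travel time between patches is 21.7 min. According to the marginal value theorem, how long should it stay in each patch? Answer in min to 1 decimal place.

Maximise g(t)/(T+t): set derivative to zero → g'(t)(T+t) = g(t).
g'(t) = 0.47·190·t^-0.53. Setting 0.47·190·t^-0.53 = 190·t^0.47/(21.7+t) gives 0.47(21.7+t) = t, so 0.53·t = 0.47×21.7.
t* = 0.47×21.7/0.53 = 19.24 min.

19.2 min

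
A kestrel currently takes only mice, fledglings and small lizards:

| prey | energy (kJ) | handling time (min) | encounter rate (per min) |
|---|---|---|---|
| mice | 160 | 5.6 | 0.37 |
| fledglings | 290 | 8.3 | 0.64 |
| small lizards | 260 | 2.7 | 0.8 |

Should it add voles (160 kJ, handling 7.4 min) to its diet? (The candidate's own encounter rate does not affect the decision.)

Current rate: (0.37×160 + 0.64×290 + 0.8×260)/(1 + 0.37×5.6 + 0.64×8.3 + 0.8×2.7) = 42.94 kJ/min.
Profitability of voles: 160/7.4 = 21.62 kJ/min.
Since 21.62 < R, time spent handling voles is better spent searching.

No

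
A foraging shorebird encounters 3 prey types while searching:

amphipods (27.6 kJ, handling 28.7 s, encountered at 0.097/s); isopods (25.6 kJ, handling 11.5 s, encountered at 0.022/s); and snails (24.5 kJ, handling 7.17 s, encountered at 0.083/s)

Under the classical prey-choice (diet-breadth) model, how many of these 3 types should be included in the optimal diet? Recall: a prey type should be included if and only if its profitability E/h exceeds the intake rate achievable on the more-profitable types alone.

2

E/h in descending order: snails 3.42, isopods 2.23, amphipods 0.962 kJ/s. The optimal diet is the largest prefix of this list for which every included type satisfies E_i/h_i > R on the types above it.
Rate on top 1: 1.275. isopods: 2.23 > 1.275 → include.
Rate on top 2: 1.405. amphipods: 0.962 < 1.405 → exclude; stop.
Optimal diet: snails, isopods — 2 of 3 types.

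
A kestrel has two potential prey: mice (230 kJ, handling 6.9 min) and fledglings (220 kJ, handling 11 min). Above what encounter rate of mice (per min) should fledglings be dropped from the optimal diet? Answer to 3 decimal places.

0.217 per min

Drop fledglings once their profitability E₂/h₂ falls below the rate achievable on mice alone: E₂/h₂ = λE₁/(1 + λh₁).
Solve for λ: λE₁h₂ = E₂(1 + λh₁) → λ(E₁h₂ − E₂h₁) = E₂ → λ = E₂/(E₁h₂ − E₂h₁).
λ = 220/(230×11 − 220×6.9) = 220/1012 = 0.2174 per min.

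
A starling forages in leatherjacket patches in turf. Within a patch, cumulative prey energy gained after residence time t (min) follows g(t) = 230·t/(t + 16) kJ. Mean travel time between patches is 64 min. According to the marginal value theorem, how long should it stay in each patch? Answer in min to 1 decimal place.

32.0 min

By the marginal value theorem, leave when the instantaneous gain rate g'(t) equals the habitat-wide average g(t)/(T + t).
g'(t) = 230·16/(t + 16)². Setting 230·16/(t+16)² = 230t/[(t+16)(64+t)] gives 16(64+t) = t(t+16), so t² = 16×64 = 1024.
t* = √1024 = 32 min.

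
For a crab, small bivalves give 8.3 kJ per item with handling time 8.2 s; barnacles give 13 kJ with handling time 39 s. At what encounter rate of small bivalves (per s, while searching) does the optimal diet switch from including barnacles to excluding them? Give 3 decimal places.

0.060 per s

At the threshold, the rate on small bivalves alone equals the profitability of barnacles: λ·8.3/(1 + λ·8.2) = 13/39 = 0.3333.
Rearranging, λ(8.3 − 0.3333×8.2) = 0.3333, so λ = 0.3333/5.567 = 0.05988 per s.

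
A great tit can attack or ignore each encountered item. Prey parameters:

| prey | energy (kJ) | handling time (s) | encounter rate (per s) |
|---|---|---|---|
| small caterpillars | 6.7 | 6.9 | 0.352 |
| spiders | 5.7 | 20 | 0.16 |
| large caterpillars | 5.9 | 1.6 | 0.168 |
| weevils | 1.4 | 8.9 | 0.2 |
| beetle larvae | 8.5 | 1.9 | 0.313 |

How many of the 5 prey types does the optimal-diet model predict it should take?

2

E/h in descending order: beetle larvae 4.47, large caterpillars 3.69, small caterpillars 0.971, spiders 0.285, weevils 0.157 kJ/s. The optimal diet is the largest prefix of this list for which every included type satisfies E_i/h_i > R on the types above it.
Rate on top 1: 1.668. large caterpillars: 3.69 > 1.668 → include.
Rate on top 2: 1.96. small caterpillars: 0.971 < 1.96 → exclude; stop.
Optimal diet: beetle larvae, large caterpillars — 2 of 5 types.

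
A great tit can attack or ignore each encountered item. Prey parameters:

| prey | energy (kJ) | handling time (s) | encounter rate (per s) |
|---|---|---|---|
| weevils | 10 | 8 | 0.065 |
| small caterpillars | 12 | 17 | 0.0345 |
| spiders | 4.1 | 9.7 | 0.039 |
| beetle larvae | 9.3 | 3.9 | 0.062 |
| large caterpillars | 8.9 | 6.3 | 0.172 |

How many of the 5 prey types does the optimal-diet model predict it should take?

Rank by E/h (kJ/s): beetle larvae 2.38, large caterpillars 1.41, weevils 1.25, small caterpillars 0.706, spiders 0.423. Include each in turn until the next type's E/h falls below the running intake rate.
Rate on top 1: 0.4643. large caterpillars: 1.41 > 0.4643 → include.
Rate on top 2: 0.9063. weevils: 1.25 > 0.9063 → include.
Rate on top 3: 0.9691. small caterpillars: 0.706 < 0.9691 → exclude; stop.
Optimal diet: beetle larvae, large caterpillars, weevils — 3 of 5 types.

3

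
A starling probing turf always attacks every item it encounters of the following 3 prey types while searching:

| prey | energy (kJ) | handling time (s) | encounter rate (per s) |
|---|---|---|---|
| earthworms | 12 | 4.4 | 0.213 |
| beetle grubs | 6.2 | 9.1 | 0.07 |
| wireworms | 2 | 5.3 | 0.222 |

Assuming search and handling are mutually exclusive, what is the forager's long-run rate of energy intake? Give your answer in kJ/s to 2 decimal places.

Energy encountered per unit search time: 0.213×12 + 0.07×6.2 + 0.222×2 = 3.434 kJ/s.
Handling time per unit search time: 0.213×4.4 + 0.07×9.1 + 0.222×5.3 = 2.751.
Rate = 3.434/(1 + 2.751) = 0.9155 kJ/s.

0.92 kJ/s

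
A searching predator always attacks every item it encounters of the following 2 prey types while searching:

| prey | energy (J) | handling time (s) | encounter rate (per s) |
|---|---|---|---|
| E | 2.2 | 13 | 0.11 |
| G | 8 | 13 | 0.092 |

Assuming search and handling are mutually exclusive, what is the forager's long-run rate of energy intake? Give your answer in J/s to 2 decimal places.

0.27 J/s

Energy encountered per unit search time: 0.11×2.2 + 0.092×8 = 0.978 J/s.
Handling time per unit search time: 0.11×13 + 0.092×13 = 2.626.
Rate = 0.978/(1 + 2.626) = 0.2697 J/s.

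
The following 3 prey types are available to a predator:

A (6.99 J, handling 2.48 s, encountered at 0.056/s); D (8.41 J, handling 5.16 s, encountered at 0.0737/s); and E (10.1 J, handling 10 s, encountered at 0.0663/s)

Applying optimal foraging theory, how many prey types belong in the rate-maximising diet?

E/h in descending order: A 2.82, D 1.63, E 1.01 J/s. The optimal diet is the largest prefix of this list for which every included type satisfies E_i/h_i > R on the types above it.
Rate on top 1: 0.3437. D: 1.63 > 0.3437 → include.
Rate on top 2: 0.6657. E: 1.01 > 0.6657 → include.
Optimal diet: A, D, E — 3 of 3 types.

3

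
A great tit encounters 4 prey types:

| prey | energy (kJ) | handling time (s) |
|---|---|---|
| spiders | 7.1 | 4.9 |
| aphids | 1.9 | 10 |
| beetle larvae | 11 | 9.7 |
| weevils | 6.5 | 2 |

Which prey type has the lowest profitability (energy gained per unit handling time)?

aphids

In descending order of E/h:
weevils: 6.5/2 = 3.25 kJ/s
spiders: 7.1/4.9 = 1.45 kJ/s
beetle larvae: 11/9.7 = 1.13 kJ/s
aphids: 1.9/10 = 0.19 kJ/s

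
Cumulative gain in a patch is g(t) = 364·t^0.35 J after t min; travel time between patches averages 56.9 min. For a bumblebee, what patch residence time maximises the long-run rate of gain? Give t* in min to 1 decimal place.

30.6 min

By the marginal value theorem, leave when the instantaneous gain rate g'(t) equals the habitat-wide average g(t)/(T + t).
g'(t) = 0.35·364·t^-0.65. Setting 0.35·364·t^-0.65 = 364·t^0.35/(56.9+t) gives 0.35(56.9+t) = t, so 0.65·t = 0.35×56.9.
t* = 0.35×56.9/0.65 = 30.64 min.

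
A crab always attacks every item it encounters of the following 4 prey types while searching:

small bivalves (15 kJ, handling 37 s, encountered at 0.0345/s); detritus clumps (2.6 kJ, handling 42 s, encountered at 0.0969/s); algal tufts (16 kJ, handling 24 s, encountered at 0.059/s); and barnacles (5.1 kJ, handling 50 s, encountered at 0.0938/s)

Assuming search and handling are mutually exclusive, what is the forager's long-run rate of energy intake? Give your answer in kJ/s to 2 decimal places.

0.18 kJ/s

R = (0.0345×15 + 0.0969×2.6 + 0.059×16 + 0.0938×5.1) / (1 + 0.0345×37 + 0.0969×42 + 0.059×24 + 0.0938×50) = 2.192/12.45 = 0.176 kJ/s.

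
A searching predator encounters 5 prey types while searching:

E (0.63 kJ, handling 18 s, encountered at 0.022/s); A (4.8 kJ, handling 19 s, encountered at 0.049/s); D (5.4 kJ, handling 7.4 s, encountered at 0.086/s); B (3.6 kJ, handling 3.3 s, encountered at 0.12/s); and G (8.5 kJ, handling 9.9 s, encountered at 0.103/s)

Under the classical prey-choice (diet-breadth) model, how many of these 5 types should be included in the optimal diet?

3

E/h in descending order: B 1.09, G 0.859, D 0.73, A 0.253, E 0.035 kJ/s. The optimal diet is the largest prefix of this list for which every included type satisfies E_i/h_i > R on the types above it.
Rate on top 1: 0.3095. G: 0.859 > 0.3095 → include.
Rate on top 2: 0.5413. D: 0.73 > 0.5413 → include.
Rate on top 3: 0.5806. A: 0.253 < 0.5806 → exclude; stop.
Optimal diet: B, G, D — 3 of 5 types.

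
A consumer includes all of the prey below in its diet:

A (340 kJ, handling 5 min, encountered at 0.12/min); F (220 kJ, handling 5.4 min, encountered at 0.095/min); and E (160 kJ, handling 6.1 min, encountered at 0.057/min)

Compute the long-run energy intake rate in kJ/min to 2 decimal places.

28.78 kJ/min

Energy encountered per unit search time: 0.12×340 + 0.095×220 + 0.057×160 = 70.82 kJ/min.
Handling time per unit search time: 0.12×5 + 0.095×5.4 + 0.057×6.1 = 1.461.
Rate = 70.82/(1 + 1.461) = 28.78 kJ/min.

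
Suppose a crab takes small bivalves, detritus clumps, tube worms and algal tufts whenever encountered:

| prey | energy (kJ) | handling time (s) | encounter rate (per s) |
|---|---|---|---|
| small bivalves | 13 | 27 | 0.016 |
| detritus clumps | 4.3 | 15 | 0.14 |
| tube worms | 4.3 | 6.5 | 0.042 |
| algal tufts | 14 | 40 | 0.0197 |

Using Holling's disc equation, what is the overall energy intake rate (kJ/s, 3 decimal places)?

R = Σλ_iE_i / (1 + Σλ_ih_i)
Numerator: 0.016×13 + 0.14×4.3 + 0.042×4.3 + 0.0197×14 = 1.266
Denominator: 1 + 0.016×27 + 0.14×15 + 0.042×6.5 + 0.0197×40 = 4.593
R = 1.266/4.593 = 0.2757 kJ/s

0.276 kJ/s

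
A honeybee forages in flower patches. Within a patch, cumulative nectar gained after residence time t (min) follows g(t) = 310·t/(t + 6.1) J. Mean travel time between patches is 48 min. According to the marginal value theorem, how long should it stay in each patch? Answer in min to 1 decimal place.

Optimal t* satisfies g'(t*) = g(t*)/(T + t*).
g'(t) = 310·6.1/(t + 6.1)². Setting 310·6.1/(t+6.1)² = 310t/[(t+6.1)(48+t)] gives 6.1(48+t) = t(t+6.1), so t² = 6.1×48 = 292.8.
t* = √292.8 = 17.11 min.

17.1 min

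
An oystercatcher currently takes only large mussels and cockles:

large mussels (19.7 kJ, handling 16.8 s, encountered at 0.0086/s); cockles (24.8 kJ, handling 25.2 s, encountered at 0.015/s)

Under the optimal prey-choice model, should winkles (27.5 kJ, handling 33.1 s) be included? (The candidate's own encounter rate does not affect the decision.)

Yes

Intake rate on the current diet: R = (0.0086×19.7 + 0.015×24.8) / (1 + 0.0086×16.8 + 0.015×25.2) = 0.5414/1.522 = 0.3556 kJ/s.
winkles: E/h = 27.5/33.1 = 0.8308 kJ/s.
0.8308 > 0.3556, so adding winkles raises the average — include it.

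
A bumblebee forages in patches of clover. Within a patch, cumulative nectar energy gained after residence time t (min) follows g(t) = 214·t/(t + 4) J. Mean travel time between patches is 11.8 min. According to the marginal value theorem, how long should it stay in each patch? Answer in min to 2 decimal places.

6.87 min

Maximise g(t)/(T+t): set derivative to zero → g'(t)(T+t) = g(t).
g'(t) = 214·4/(t + 4)². Setting 214·4/(t+4)² = 214t/[(t+4)(11.8+t)] gives 4(11.8+t) = t(t+4), so t² = 4×11.8 = 47.2.
t* = √47.2 = 6.87 min.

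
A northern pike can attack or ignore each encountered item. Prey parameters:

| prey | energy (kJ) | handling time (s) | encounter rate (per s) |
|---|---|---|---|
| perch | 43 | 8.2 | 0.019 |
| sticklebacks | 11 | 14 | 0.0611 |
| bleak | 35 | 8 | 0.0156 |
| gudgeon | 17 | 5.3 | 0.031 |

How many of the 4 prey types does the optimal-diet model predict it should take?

E/h in descending order: perch 5.24, bleak 4.38, gudgeon 3.21, sticklebacks 0.786 kJ/s. The optimal diet is the largest prefix of this list for which every included type satisfies E_i/h_i > R on the types above it.
Rate on top 1: 0.7069. bleak: 4.38 > 0.7069 → include.
Rate on top 2: 1.064. gudgeon: 3.21 > 1.064 → include.
Rate on top 3: 1.308. sticklebacks: 0.786 < 1.308 → exclude; stop.
Optimal diet: perch, bleak, gudgeon — 3 of 4 types.

3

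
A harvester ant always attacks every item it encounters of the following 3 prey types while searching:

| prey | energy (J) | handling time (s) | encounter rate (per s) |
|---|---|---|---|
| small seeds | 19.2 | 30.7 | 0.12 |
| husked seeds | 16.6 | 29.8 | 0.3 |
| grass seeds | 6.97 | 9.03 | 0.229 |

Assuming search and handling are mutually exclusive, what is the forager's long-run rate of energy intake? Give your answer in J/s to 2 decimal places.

0.57 J/s

Energy encountered per unit search time: 0.12×19.2 + 0.3×16.6 + 0.229×6.97 = 8.88 J/s.
Handling time per unit search time: 0.12×30.7 + 0.3×29.8 + 0.229×9.03 = 14.69.
Rate = 8.88/(1 + 14.69) = 0.5659 J/s.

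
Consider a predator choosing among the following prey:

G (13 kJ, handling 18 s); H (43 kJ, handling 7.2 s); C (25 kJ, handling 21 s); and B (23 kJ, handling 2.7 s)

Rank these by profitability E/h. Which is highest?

In descending order of E/h:
B: 23/2.7 = 8.52 kJ/s
H: 43/7.2 = 5.97 kJ/s
C: 25/21 = 1.19 kJ/s
G: 13/18 = 0.722 kJ/s

B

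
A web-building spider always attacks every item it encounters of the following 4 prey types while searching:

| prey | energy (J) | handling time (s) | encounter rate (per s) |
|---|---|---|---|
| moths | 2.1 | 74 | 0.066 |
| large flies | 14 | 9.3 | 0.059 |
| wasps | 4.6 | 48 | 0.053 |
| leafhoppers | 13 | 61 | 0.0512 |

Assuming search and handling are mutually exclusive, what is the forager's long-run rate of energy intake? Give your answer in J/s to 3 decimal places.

R = Σλ_iE_i / (1 + Σλ_ih_i)
Numerator: 0.066×2.1 + 0.059×14 + 0.053×4.6 + 0.0512×13 = 1.874
Denominator: 1 + 0.066×74 + 0.059×9.3 + 0.053×48 + 0.0512×61 = 12.1
R = 1.874/12.1 = 0.1549 J/s

0.155 J/s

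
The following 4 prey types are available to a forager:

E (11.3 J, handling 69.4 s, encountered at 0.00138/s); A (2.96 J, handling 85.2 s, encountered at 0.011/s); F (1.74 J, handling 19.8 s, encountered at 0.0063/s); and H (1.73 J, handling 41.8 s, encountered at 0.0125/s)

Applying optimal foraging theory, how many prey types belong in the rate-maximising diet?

4

E/h in descending order: E 0.163, F 0.0879, H 0.0414, A 0.0347 J/s. The optimal diet is the largest prefix of this list for which every included type satisfies E_i/h_i > R on the types above it.
Rate on top 1: 0.01423. F: 0.0879 > 0.01423 → include.
Rate on top 2: 0.02176. H: 0.0414 > 0.02176 → include.
Rate on top 3: 0.02764. A: 0.0347 > 0.02764 → include.
Optimal diet: E, F, H, A — 4 of 4 types.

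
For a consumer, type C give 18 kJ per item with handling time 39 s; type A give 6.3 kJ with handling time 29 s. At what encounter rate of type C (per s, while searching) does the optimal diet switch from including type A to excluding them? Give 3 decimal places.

At the threshold, the rate on type C alone equals the profitability of type A: λ·18/(1 + λ·39) = 6.3/29 = 0.2172.
Rearranging, λ(18 − 0.2172×39) = 0.2172, so λ = 0.2172/9.528 = 0.0228 per s.

0.023 per s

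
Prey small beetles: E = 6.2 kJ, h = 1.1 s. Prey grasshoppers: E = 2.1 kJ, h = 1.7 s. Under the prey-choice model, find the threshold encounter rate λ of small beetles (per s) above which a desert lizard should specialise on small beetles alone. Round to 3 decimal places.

0.255 per s

At the threshold, the rate on small beetles alone equals the profitability of grasshoppers: λ·6.2/(1 + λ·1.1) = 2.1/1.7 = 1.235.
Rearranging, λ(6.2 − 1.235×1.1) = 1.235, so λ = 1.235/4.841 = 0.2552 per s.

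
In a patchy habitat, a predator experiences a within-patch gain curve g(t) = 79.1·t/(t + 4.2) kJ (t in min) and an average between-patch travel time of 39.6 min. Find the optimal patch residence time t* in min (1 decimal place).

By the marginal value theorem, leave when the instantaneous gain rate g'(t) equals the habitat-wide average g(t)/(T + t).
g'(t) = 79.1·4.2/(t + 4.2)². Setting 79.1·4.2/(t+4.2)² = 79.1t/[(t+4.2)(39.6+t)] gives 4.2(39.6+t) = t(t+4.2), so t² = 4.2×39.6 = 166.3.
t* = √166.3 = 12.9 min.

12.9 min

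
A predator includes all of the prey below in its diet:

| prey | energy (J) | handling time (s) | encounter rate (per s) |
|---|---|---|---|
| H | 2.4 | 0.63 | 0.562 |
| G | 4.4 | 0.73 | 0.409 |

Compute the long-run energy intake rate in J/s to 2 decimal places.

1.91 J/s

R = Σλ_iE_i / (1 + Σλ_ih_i)
Numerator: 0.562×2.4 + 0.409×4.4 = 3.148
Denominator: 1 + 0.562×0.63 + 0.409×0.73 = 1.653
R = 3.148/1.653 = 1.905 J/s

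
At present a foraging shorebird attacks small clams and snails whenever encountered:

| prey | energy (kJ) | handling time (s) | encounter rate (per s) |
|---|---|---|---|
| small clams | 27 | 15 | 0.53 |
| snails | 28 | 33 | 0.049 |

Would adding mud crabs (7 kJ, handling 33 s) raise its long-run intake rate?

Intake rate on the current diet: R = (0.53×27 + 0.049×28) / (1 + 0.53×15 + 0.049×33) = 15.68/10.57 = 1.484 kJ/s.
mud crabs: E/h = 7/33 = 0.2121 kJ/s.
Since 0.2121 < R, time spent handling mud crabs is better spent searching.

No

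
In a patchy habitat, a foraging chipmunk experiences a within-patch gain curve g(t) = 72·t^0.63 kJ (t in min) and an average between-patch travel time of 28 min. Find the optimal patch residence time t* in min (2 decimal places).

47.68 min

Maximise g(t)/(T+t): set derivative to zero → g'(t)(T+t) = g(t).
g'(t) = 0.63·72·t^-0.37. Setting 0.63·72·t^-0.37 = 72·t^0.63/(28+t) gives 0.63(28+t) = t, so 0.37·t = 0.63×28.
t* = 0.63×28/0.37 = 47.68 min.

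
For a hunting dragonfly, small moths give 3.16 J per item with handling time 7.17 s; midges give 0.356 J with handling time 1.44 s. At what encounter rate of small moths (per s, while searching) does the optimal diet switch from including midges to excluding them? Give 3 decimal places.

The zero-one rule: include midges iff E₂/h₂ > λE₁/(1+λh₁). Equality gives the switch point.
λE₁h₂ = E₂ + λE₂h₁ ⇒ λ = E₂/(E₁h₂ − E₂h₁) = 0.356/(4.55 − 2.553) = 0.1782 per s.

0.178 per s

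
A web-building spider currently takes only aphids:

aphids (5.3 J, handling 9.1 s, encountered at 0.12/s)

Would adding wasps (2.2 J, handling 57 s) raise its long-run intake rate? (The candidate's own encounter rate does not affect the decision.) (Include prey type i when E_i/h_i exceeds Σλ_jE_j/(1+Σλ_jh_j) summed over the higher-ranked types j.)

Intake rate on the current diet: R = (0.12×5.3) / (1 + 0.12×9.1) = 0.636/2.092 = 0.304 J/s.
wasps: E/h = 2.2/57 = 0.0386 J/s.
Since 0.0386 < R, time spent handling wasps is better spent searching.

No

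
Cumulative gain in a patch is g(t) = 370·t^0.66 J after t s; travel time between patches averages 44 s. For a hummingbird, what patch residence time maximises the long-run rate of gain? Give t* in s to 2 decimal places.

85.41 s

Optimal t* satisfies g'(t*) = g(t*)/(T + t*).
g'(t) = 0.66·370·t^-0.34. Setting 0.66·370·t^-0.34 = 370·t^0.66/(44+t) gives 0.66(44+t) = t, so 0.34·t = 0.66×44.
t* = 0.66×44/0.34 = 85.41 s.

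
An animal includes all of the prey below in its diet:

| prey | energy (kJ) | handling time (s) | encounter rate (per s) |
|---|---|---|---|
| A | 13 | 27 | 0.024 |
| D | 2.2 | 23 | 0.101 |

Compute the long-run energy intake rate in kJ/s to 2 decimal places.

0.13 kJ/s

R = Σλ_iE_i / (1 + Σλ_ih_i)
Numerator: 0.024×13 + 0.101×2.2 = 0.5342
Denominator: 1 + 0.024×27 + 0.101×23 = 3.971
R = 0.5342/3.971 = 0.1345 kJ/s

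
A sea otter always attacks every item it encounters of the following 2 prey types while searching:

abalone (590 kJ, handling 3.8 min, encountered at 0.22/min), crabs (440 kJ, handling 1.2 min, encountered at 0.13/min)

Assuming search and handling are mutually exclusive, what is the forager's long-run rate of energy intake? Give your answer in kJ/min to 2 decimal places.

R = Σλ_iE_i / (1 + Σλ_ih_i)
Numerator: 0.22×590 + 0.13×440 = 187
Denominator: 1 + 0.22×3.8 + 0.13×1.2 = 1.992
R = 187/1.992 = 93.88 kJ/min

93.88 kJ/min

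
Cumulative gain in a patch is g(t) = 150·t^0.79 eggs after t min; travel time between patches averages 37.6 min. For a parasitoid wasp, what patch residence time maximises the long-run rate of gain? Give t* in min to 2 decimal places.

Maximise g(t)/(T+t): set derivative to zero → g'(t)(T+t) = g(t).
g'(t) = 0.79·150·t^-0.21. Setting 0.79·150·t^-0.21 = 150·t^0.79/(37.6+t) gives 0.79(37.6+t) = t, so 0.21·t = 0.79×37.6.
t* = 0.79×37.6/0.21 = 141.4 min.

141.45 min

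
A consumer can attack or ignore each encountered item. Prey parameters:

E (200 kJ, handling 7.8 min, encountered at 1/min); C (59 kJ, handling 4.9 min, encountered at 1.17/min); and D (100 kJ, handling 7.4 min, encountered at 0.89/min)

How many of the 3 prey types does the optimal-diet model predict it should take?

1

Profitabilities (E/h, kJ/min): E 25.6, D 13.5, C 12. Add prey in this order while the next type's profitability exceeds the intake rate on those already taken.
Rate on top 1: 22.73. D: 13.5 < 22.73 → exclude; stop.
Optimal diet: E — 1 of 3 types.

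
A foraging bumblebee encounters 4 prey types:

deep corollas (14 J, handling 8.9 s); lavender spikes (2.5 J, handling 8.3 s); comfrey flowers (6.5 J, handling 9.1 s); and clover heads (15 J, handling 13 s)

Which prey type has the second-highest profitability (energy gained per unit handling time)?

clover heads

Profitability E/h (J/s): deep corollas = 14/8.9 = 1.57, lavender spikes = 2.5/8.3 = 0.301, comfrey flowers = 6.5/9.1 = 0.714, clover heads = 15/13 = 1.15.
Ranked: deep corollas > clover heads > comfrey flowers > lavender spikes.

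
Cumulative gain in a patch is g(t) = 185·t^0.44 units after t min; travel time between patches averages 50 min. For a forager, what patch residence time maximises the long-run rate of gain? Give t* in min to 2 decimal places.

39.29 min

By the marginal value theorem, leave when the instantaneous gain rate g'(t) equals the habitat-wide average g(t)/(T + t).
g'(t) = 0.44·185·t^-0.56. Setting 0.44·185·t^-0.56 = 185·t^0.44/(50+t) gives 0.44(50+t) = t, so 0.56·t = 0.44×50.
t* = 0.44×50/0.56 = 39.29 min.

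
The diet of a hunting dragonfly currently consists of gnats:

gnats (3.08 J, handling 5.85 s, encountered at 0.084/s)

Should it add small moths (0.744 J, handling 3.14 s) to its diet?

On gnats alone, R = ΣλE/(1+Σλh) = 0.2587/1.491 = 0.1735 J/s.
Profitability of small moths: 0.744/3.14 = 0.2369 J/s.
Since 0.2369 > R, including small moths increases the long-run rate.

Yes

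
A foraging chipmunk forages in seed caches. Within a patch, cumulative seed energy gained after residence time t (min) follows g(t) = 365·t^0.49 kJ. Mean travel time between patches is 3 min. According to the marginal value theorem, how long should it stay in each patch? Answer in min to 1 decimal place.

By the marginal value theorem, leave when the instantaneous gain rate g'(t) equals the habitat-wide average g(t)/(T + t).
g'(t) = 0.49·365·t^-0.51. Setting 0.49·365·t^-0.51 = 365·t^0.49/(3+t) gives 0.49(3+t) = t, so 0.51·t = 0.49×3.
t* = 0.49×3/0.51 = 2.882 min.

2.9 min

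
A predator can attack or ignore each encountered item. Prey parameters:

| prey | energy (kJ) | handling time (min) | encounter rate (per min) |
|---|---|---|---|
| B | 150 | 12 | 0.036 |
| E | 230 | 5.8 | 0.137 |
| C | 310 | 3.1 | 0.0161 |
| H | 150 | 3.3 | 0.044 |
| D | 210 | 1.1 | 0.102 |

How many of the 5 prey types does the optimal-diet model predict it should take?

Profitabilities (E/h, kJ/min): D 191, C 100, H 45.5, E 39.7, B 12.5. Add prey in this order while the next type's profitability exceeds the intake rate on those already taken.
Rate on top 1: 19.26. C: 100 > 19.26 → include.
Rate on top 2: 22.73. H: 45.5 > 22.73 → include.
Rate on top 3: 25.25. E: 39.7 > 25.25 → include.
Rate on top 4: 30.7. B: 12.5 < 30.7 → exclude; stop.
Optimal diet: D, C, H, E — 4 of 5 types.

4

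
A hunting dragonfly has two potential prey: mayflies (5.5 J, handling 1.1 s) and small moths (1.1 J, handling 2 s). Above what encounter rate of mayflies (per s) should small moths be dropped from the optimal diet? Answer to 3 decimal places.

At the threshold, the rate on mayflies alone equals the profitability of small moths: λ·5.5/(1 + λ·1.1) = 1.1/2 = 0.55.
Rearranging, λ(5.5 − 0.55×1.1) = 0.55, so λ = 0.55/4.895 = 0.1124 per s.

0.112 per s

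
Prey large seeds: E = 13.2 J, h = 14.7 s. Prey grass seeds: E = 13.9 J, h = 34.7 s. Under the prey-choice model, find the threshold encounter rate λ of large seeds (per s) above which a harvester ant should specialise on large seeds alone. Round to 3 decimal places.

0.055 per s

Drop grass seeds once their profitability E₂/h₂ falls below the rate achievable on large seeds alone: E₂/h₂ = λE₁/(1 + λh₁).
Solve for λ: λE₁h₂ = E₂(1 + λh₁) → λ(E₁h₂ − E₂h₁) = E₂ → λ = E₂/(E₁h₂ − E₂h₁).
λ = 13.9/(13.2×34.7 − 13.9×14.7) = 13.9/253.7 = 0.05479 per s.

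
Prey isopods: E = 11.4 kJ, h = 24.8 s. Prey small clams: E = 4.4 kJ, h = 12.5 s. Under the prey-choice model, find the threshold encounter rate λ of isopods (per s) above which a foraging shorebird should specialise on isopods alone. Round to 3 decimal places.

At the threshold, the rate on isopods alone equals the profitability of small clams: λ·11.4/(1 + λ·24.8) = 4.4/12.5 = 0.352.
Rearranging, λ(11.4 − 0.352×24.8) = 0.352, so λ = 0.352/2.67 = 0.1318 per s.

0.132 per s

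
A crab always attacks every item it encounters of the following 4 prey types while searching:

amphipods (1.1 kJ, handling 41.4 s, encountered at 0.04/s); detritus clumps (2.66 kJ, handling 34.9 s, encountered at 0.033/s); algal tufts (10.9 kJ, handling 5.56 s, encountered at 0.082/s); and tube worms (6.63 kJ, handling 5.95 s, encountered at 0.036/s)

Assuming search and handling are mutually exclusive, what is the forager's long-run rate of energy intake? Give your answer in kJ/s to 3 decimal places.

0.282 kJ/s

Energy encountered per unit search time: 0.04×1.1 + 0.033×2.66 + 0.082×10.9 + 0.036×6.63 = 1.264 kJ/s.
Handling time per unit search time: 0.04×41.4 + 0.033×34.9 + 0.082×5.56 + 0.036×5.95 = 3.478.
Rate = 1.264/(1 + 3.478) = 0.2823 kJ/s.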